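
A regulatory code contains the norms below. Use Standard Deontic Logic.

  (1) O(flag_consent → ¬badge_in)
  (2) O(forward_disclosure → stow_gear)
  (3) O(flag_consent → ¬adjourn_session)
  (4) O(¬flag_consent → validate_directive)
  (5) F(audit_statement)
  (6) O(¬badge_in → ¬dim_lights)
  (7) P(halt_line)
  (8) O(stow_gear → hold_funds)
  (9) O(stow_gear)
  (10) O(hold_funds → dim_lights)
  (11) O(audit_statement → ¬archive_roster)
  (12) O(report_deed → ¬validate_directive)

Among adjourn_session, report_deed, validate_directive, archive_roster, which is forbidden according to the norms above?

report_deed

Premise 9 gives O(stow_gear).
Premise 8 is O(stow_gear → hold_funds); since O(stow_gear), deontic closure gives O(hold_funds).
With premise 10, O(hold_funds → dim_lights), the K-axiom yields O(dim_lights).
The contrapositive of premise 6 (O(¬badge_in → ¬dim_lights)) is O(dim_lights → badge_in), and O(dim_lights) is already established, so O(badge_in).
The contrapositive of premise 1 (O(flag_consent → ¬badge_in)) is O(badge_in → ¬flag_consent), and O(badge_in) is already established, so O(¬flag_consent).
Applying K to premise 4 (O(¬flag_consent → validate_directive)) and O(¬flag_consent) yields O(validate_directive).
Premise 12 is O(report_deed → ¬validate_directive); contrapositively O(validate_directive → ¬report_deed). Since O(validate_directive) holds, K gives O(¬report_deed).
So O(¬report_deed) holds, i.e. report_deed is forbidden. None of the other listed options is forbidden under the premises.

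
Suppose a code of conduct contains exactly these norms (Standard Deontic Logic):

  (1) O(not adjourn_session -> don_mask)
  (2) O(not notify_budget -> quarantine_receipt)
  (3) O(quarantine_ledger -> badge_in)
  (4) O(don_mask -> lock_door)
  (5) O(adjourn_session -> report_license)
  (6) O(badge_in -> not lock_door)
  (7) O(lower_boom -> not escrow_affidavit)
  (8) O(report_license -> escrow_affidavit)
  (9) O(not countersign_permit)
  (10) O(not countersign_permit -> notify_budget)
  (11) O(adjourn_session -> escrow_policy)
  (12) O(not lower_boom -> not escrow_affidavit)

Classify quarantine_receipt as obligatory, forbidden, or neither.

Premise 2 is O(not notify_budget -> quarantine_receipt), but O(not notify_budget) is not derivable from the premises, so it does not yield O(quarantine_receipt).
No premise or chain of K-axiom applications forces O(quarantine_receipt), and none forces O(not quarantine_receipt). So quarantine_receipt is neither obligatory nor forbidden under these norms.

Neither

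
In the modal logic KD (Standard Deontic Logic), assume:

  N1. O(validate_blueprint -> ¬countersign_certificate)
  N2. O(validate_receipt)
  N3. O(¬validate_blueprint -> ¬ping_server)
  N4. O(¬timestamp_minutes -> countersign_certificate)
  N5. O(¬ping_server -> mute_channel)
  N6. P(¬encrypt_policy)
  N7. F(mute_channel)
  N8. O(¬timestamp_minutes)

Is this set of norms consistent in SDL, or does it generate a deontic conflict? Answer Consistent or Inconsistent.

Inconsistent

F(mute_channel) at premise 7 means O(¬mute_channel).
The contrapositive of premise 5 (O(¬ping_server -> mute_channel)) is O(¬mute_channel -> ping_server), and O(¬mute_channel) is already established, so O(ping_server).
Premise 3 is O(¬validate_blueprint -> ¬ping_server); contrapositively O(ping_server -> validate_blueprint). Since O(ping_server) holds, K gives O(validate_blueprint).
From O(validate_blueprint) and premise 1, O(validate_blueprint -> ¬countersign_certificate), we obtain O(¬countersign_certificate).
The contrapositive of premise 4 (O(¬timestamp_minutes -> countersign_certificate)) is O(¬countersign_certificate -> timestamp_minutes), and O(¬countersign_certificate) is already established, so O(timestamp_minutes).
However, premise 8 gives O(¬timestamp_minutes).
We now have both O(timestamp_minutes) and O(¬timestamp_minutes) — timestamp_minutes is simultaneously obligatory and forbidden, violating the D-axiom.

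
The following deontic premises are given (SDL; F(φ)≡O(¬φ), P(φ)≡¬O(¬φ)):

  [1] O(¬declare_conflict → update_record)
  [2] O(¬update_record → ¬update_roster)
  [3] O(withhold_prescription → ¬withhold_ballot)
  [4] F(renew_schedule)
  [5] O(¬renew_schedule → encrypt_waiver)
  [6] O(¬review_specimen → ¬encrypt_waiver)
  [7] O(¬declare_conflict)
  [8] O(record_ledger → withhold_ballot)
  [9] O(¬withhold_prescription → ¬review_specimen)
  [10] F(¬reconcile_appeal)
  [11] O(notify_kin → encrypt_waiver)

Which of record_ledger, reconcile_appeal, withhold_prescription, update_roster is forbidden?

record_ledger

F(renew_schedule) at premise 4 means O(¬renew_schedule).
From O(¬renew_schedule) and premise 5, O(¬renew_schedule → encrypt_waiver), we obtain O(encrypt_waiver).
Premise 6, O(¬review_specimen → ¬encrypt_waiver), contraposes to O(encrypt_waiver → review_specimen); with O(encrypt_waiver) we get O(review_specimen).
The contrapositive of premise 9 (O(¬withhold_prescription → ¬review_specimen)) is O(review_specimen → withhold_prescription), and O(review_specimen) is already established, so O(withhold_prescription).
From O(withhold_prescription) and premise 3, O(withhold_prescription → ¬withhold_ballot), we obtain O(¬withhold_ballot).
Premise 8 is O(record_ledger → withhold_ballot); contrapositively O(¬withhold_ballot → ¬record_ledger). Since O(¬withhold_ballot) holds, K gives O(¬record_ledger).
So O(¬record_ledger) holds, i.e. record_ledger is forbidden. None of the other listed options is forbidden under the premises.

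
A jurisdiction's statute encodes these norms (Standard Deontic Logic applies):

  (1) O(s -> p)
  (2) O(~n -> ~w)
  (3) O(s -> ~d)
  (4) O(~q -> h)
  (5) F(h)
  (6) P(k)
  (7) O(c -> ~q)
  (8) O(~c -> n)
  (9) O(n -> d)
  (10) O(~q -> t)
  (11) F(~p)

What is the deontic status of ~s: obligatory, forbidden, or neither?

Obligatory

Premise 5 is F(h), i.e. O(~h).
Premise 4, O(~q -> h), contraposes to O(~h -> q); with O(~h) we get O(q).
The contrapositive of premise 7 (O(c -> ~q)) is O(q -> ~c), and O(q) is already established, so O(~c).
Premise 8 is O(~c -> n); since O(~c), deontic closure gives O(n).
From O(n) and premise 9, O(n -> d), we obtain O(d).
The contrapositive of premise 3 (O(s -> ~d)) is O(d -> ~s), and O(d) is already established, so O(~s).
Premises 1, 2, 6, 10, 11 do not contribute to this derivation.
Hence ~s is obligatory.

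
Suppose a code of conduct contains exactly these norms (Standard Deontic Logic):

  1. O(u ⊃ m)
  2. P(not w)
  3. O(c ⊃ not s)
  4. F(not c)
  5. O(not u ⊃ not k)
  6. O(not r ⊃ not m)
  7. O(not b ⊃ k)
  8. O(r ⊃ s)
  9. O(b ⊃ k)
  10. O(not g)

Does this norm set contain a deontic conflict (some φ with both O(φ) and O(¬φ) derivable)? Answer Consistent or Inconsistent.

By case analysis on b: premise 9 gives O(b ⊃ k) and premise 7 gives O(not b ⊃ k), so O(k) either way.
Premise 5, O(not u ⊃ not k), contraposes to O(k ⊃ u); with O(k) we get O(u).
Premise 1 is O(u ⊃ m); since O(u), deontic closure gives O(m).
The contrapositive of premise 6 (O(not r ⊃ not m)) is O(m ⊃ r), and O(m) is already established, so O(r).
From O(r) and premise 8, O(r ⊃ s), we obtain O(s).
Premise 3, O(c ⊃ not s), contraposes to O(s ⊃ not c); with O(s) we get O(not c).
However, F(not c) at premise 4 amounts to O(c).
We now have both O(not c) and O(c) — c is simultaneously obligatory and forbidden, violating the D-axiom.

Inconsistent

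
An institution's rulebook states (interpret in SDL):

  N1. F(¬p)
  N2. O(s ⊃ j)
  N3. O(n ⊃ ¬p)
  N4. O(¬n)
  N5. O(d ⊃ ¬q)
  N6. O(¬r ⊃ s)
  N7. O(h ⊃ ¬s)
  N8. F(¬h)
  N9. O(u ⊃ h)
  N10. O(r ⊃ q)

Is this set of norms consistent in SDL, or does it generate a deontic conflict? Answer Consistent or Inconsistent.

Premise 3 is O(n ⊃ ¬p), but O(n) is not derivable from the premises, so it does not yield O(¬p).
So O(¬p) is not derivable, and the apparent clash with O(p) does not arise.
A world satisfying every obligation exists (e.g. d=false, h=true, j=false, n=false, p=true, q=true, r=true, s=false, u=false); no atom is both obligatory and forbidden, so the set is consistent.

Consistent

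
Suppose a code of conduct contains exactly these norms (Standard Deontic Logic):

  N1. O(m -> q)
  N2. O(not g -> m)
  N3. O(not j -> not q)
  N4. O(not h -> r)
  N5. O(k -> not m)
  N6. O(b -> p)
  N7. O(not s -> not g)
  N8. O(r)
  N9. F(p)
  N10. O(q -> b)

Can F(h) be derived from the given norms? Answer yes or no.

Premise 4 is O(not h -> r); even if O(r) held, inferring O(not h) would be affirming the consequent — invalid.
No other premise forces O(not h). An ideal world satisfying every premise can still have h true, so F(h) is not derivable.

No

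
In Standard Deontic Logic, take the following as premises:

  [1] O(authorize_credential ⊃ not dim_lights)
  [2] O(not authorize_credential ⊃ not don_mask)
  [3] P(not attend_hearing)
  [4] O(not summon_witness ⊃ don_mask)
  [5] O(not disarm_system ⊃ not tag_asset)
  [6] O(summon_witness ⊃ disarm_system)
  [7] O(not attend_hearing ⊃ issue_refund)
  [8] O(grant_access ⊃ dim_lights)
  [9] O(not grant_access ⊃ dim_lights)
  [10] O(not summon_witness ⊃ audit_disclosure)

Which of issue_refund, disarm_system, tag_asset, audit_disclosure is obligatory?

Premises 8 and 9 cover both cases: O(grant_access ⊃ dim_lights) and O(not grant_access ⊃ dim_lights). Since grant_access ∨ not grant_access is a tautology, O(dim_lights) follows.
Premise 1 is O(authorize_credential ⊃ not dim_lights); contrapositively O(dim_lights ⊃ not authorize_credential). Since O(dim_lights) holds, K gives O(not authorize_credential).
Premise 2 is O(not authorize_credential ⊃ not don_mask); since O(not authorize_credential), deontic closure gives O(not don_mask).
The contrapositive of premise 4 (O(not summon_witness ⊃ don_mask)) is O(not don_mask ⊃ summon_witness), and O(not don_mask) is already established, so O(summon_witness).
Applying K to premise 6 (O(summon_witness ⊃ disarm_system)) and O(summon_witness) yields O(disarm_system).
So O(disarm_system) holds — disarm_system is obligatory. None of the other listed options is made obligatory by any chain of premises.

disarm_system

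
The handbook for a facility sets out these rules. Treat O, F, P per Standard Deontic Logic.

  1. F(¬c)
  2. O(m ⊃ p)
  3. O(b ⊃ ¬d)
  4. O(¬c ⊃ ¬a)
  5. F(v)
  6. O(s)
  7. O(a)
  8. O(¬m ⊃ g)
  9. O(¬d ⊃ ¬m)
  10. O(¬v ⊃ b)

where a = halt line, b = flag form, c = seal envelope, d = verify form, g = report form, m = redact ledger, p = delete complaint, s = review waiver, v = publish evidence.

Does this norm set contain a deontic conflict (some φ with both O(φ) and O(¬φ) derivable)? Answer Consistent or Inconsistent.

Premise 4 is O(¬c ⊃ ¬a), but O(¬c) is not derivable from the premises, so it does not yield O(¬a).
So O(¬a) is not derivable, and the apparent clash with O(a) does not arise.
A world satisfying every obligation exists (e.g. a=true, b=true, c=true, d=false, g=true, m=false, p=false, s=true, v=false); no atom is both obligatory and forbidden, so the set is consistent.

Consistent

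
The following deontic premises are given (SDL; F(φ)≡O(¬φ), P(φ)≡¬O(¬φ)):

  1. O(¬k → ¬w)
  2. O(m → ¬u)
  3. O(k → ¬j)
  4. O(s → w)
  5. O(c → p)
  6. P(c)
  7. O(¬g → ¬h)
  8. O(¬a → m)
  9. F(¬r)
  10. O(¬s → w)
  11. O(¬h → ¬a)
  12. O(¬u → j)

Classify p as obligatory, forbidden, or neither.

Premise 5 is O(c → p), but O(c) is not derivable from the premises (the permission P(c) asserts only ¬O(¬c), not O(c)), so it does not yield O(p).
No premise or chain of K-axiom applications forces O(p), and none forces O(¬p). So p is neither obligatory nor forbidden under these norms.

Neither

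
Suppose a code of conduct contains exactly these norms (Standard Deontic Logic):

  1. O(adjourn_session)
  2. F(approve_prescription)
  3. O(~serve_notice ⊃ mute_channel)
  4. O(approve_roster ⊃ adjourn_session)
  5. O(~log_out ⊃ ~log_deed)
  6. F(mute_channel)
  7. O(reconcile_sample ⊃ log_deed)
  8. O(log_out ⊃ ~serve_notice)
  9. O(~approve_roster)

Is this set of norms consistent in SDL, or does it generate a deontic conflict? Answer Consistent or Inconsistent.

Premise 4 is O(approve_roster ⊃ adjourn_session); even if O(adjourn_session) held, inferring O(approve_roster) would be affirming the consequent — invalid.
So O(approve_roster) is not derivable, and the apparent clash with O(~approve_roster) does not arise.
A world satisfying every obligation exists (e.g. adjourn_session=true, approve_prescription=false, approve_roster=false, log_deed=false, log_out=false, mute_channel=false, reconcile_sample=false, serve_notice=true); no atom is both obligatory and forbidden, so the set is consistent.

Consistent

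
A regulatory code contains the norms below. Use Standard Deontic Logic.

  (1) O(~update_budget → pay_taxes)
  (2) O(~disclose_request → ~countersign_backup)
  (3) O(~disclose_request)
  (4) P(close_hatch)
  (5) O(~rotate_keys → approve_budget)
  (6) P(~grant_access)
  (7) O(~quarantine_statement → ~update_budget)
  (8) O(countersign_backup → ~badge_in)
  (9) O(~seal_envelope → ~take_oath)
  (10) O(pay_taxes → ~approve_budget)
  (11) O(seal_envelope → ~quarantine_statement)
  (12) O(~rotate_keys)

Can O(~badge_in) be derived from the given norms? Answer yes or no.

No

Premise 8 is O(countersign_backup → ~badge_in), but O(countersign_backup) is not derivable from the premises, so it does not yield O(~badge_in).
No other premise forces O(~badge_in). An ideal world satisfying every premise can still have ~badge_in false, so O(~badge_in) is not derivable.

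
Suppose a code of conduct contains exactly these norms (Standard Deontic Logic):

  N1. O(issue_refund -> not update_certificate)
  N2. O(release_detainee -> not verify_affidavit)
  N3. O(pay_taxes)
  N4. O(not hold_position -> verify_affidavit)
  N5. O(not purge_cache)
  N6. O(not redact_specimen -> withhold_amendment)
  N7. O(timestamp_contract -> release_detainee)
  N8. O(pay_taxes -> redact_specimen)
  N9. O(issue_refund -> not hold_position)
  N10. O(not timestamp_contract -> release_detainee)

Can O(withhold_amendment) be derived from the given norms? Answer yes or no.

Premise 6 is O(not redact_specimen -> withhold_amendment), but O(not redact_specimen) is not derivable from the premises, so it does not yield O(withhold_amendment).
No other premise forces O(withhold_amendment). An ideal world satisfying every premise can still have withhold_amendment false, so O(withhold_amendment) is not derivable.

No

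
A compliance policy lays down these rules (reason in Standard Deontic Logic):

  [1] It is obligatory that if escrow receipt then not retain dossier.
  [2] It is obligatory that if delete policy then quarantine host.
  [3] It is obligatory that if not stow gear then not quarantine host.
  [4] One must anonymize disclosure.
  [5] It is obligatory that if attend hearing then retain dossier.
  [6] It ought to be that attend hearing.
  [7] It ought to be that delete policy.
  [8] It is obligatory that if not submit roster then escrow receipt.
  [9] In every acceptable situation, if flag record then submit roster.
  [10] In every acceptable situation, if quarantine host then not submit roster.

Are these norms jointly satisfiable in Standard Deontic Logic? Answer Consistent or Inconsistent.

Inconsistent

From premise 6 we have O(attend_hearing).
From O(attend_hearing) and premise 5, O(attend_hearing → retain_dossier), we obtain O(retain_dossier).
Premise 1, O(escrow_receipt → ¬retain_dossier), contraposes to O(retain_dossier → ¬escrow_receipt); with O(retain_dossier) we get O(¬escrow_receipt).
Premise 8, O(¬submit_roster → escrow_receipt), contraposes to O(¬escrow_receipt → submit_roster); with O(¬escrow_receipt) we get O(submit_roster).
Premise 10 is O(quarantine_host → ¬submit_roster); contrapositively O(submit_roster → ¬quarantine_host). Since O(submit_roster) holds, K gives O(¬quarantine_host).
Premise 2, O(delete_policy → quarantine_host), contraposes to O(¬quarantine_host → ¬delete_policy); with O(¬quarantine_host) we get O(¬delete_policy).
Yet premise 7 states O(delete_policy).
We now have both O(¬delete_policy) and O(delete_policy) — delete_policy is simultaneously obligatory and forbidden, violating the D-axiom.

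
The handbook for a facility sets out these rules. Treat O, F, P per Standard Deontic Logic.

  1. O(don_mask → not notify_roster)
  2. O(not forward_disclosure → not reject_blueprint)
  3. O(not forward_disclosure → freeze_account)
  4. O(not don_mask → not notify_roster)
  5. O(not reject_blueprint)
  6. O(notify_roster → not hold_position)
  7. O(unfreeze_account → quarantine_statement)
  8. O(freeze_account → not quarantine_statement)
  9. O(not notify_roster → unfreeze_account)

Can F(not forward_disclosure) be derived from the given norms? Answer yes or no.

Premises 4 and 1 cover both cases: O(not don_mask → not notify_roster) and O(don_mask → not notify_roster). Since not don_mask ∨ don_mask is a tautology, O(not notify_roster) follows.
Premise 9 is O(not notify_roster → unfreeze_account); since O(not notify_roster), deontic closure gives O(unfreeze_account).
From O(unfreeze_account) and premise 7, O(unfreeze_account → quarantine_statement), we obtain O(quarantine_statement).
The contrapositive of premise 8 (O(freeze_account → not quarantine_statement)) is O(quarantine_statement → not freeze_account), and O(quarantine_statement) is already established, so O(not freeze_account).
Premise 3, O(not forward_disclosure → freeze_account), contraposes to O(not freeze_account → forward_disclosure); with O(not freeze_account) we get O(forward_disclosure).
Premises 2, 5, 6 do not contribute to this derivation.
So O(forward_disclosure) holds, i.e. F(not forward_disclosure). The claim follows.

Yes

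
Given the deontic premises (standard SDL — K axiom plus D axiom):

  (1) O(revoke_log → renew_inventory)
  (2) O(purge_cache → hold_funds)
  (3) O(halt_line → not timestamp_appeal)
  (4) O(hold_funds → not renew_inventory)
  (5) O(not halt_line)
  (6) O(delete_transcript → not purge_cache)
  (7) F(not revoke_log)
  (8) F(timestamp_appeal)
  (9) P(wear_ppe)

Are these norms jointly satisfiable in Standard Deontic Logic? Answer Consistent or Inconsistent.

Consistent

Premise 3 is O(halt_line → not timestamp_appeal); even if O(not timestamp_appeal) held, inferring O(halt_line) would be affirming the consequent — invalid.
So O(halt_line) is not derivable, and the apparent clash with O(not halt_line) does not arise.
A world satisfying every obligation exists (e.g. delete_transcript=false, halt_line=false, hold_funds=false, purge_cache=false, renew_inventory=true, revoke_log=true, timestamp_appeal=false, wear_ppe=false); no atom is both obligatory and forbidden, so the set is consistent.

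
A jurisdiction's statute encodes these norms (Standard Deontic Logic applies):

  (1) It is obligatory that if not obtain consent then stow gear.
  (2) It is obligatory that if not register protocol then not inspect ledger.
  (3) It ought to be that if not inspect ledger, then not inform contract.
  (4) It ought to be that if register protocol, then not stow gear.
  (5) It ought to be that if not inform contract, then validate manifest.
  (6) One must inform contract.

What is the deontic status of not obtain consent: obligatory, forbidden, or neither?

Forbidden

From premise 6 we have O(inform_contract).
Premise 3 is O(¬inspect_ledger → ¬inform_contract); contrapositively O(inform_contract → inspect_ledger). Since O(inform_contract) holds, K gives O(inspect_ledger).
The contrapositive of premise 2 (O(¬register_protocol → ¬inspect_ledger)) is O(inspect_ledger → register_protocol), and O(inspect_ledger) is already established, so O(register_protocol).
Premise 4 is O(register_protocol → ¬stow_gear); since O(register_protocol), deontic closure gives O(¬stow_gear).
Premise 1 is O(¬obtain_consent → stow_gear); contrapositively O(¬stow_gear → obtain_consent). Since O(¬stow_gear) holds, K gives O(obtain_consent).
Premise 5 does not contribute to this derivation.
Thus O(obtain_consent), which is F(¬obtain_consent): ¬obtain_consent is forbidden.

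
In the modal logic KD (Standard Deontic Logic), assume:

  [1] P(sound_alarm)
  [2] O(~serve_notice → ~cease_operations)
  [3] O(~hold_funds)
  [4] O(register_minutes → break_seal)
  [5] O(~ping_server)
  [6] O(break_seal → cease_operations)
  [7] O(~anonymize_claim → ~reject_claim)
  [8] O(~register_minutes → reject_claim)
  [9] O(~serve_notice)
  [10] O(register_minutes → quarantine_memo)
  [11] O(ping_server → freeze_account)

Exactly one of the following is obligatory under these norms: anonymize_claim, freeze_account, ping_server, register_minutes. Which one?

anonymize_claim

Premise 9 gives O(~serve_notice).
With premise 2, O(~serve_notice → ~cease_operations), the K-axiom yields O(~cease_operations).
The contrapositive of premise 6 (O(break_seal → cease_operations)) is O(~cease_operations → ~break_seal), and O(~cease_operations) is already established, so O(~break_seal).
Premise 4, O(register_minutes → break_seal), contraposes to O(~break_seal → ~register_minutes); with O(~break_seal) we get O(~register_minutes).
Premise 8 is O(~register_minutes → reject_claim); since O(~register_minutes), deontic closure gives O(reject_claim).
The contrapositive of premise 7 (O(~anonymize_claim → ~reject_claim)) is O(reject_claim → anonymize_claim), and O(reject_claim) is already established, so O(anonymize_claim).
So O(anonymize_claim) holds — anonymize_claim is obligatory. None of the other listed options is made obligatory by any chain of premises.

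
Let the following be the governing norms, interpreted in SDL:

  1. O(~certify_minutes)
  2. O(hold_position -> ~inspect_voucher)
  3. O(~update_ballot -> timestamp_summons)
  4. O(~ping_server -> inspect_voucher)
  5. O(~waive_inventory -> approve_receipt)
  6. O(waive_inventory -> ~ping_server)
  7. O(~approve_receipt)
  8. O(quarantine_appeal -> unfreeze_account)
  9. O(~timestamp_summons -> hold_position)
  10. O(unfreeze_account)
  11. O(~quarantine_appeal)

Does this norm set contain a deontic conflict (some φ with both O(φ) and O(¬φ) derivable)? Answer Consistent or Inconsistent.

Premise 8 is O(quarantine_appeal -> unfreeze_account); even if O(unfreeze_account) held, inferring O(quarantine_appeal) would be affirming the consequent — invalid.
So O(quarantine_appeal) is not derivable, and the apparent clash with O(~quarantine_appeal) does not arise.
A world satisfying every obligation exists (e.g. approve_receipt=false, certify_minutes=false, hold_position=false, inspect_voucher=true, ping_server=false, quarantine_appeal=false, timestamp_summons=true, unfreeze_account=true, update_ballot=false, waive_inventory=true); no atom is both obligatory and forbidden, so the set is consistent.

Consistent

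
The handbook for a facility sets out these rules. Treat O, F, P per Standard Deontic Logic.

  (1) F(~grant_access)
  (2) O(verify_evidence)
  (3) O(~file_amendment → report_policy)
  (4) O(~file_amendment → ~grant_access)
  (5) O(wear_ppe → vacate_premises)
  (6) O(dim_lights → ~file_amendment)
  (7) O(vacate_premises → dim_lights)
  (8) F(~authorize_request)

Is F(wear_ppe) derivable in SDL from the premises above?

Yes

Premise 1, F(~grant_access), is equivalent to O(grant_access).
The contrapositive of premise 4 (O(~file_amendment → ~grant_access)) is O(grant_access → file_amendment), and O(grant_access) is already established, so O(file_amendment).
Premise 6, O(dim_lights → ~file_amendment), contraposes to O(file_amendment → ~dim_lights); with O(file_amendment) we get O(~dim_lights).
Premise 7 is O(vacate_premises → dim_lights); contrapositively O(~dim_lights → ~vacate_premises). Since O(~dim_lights) holds, K gives O(~vacate_premises).
Premise 5 is O(wear_ppe → vacate_premises); contrapositively O(~vacate_premises → ~wear_ppe). Since O(~vacate_premises) holds, K gives O(~wear_ppe).
Premises 2, 3, 8 do not contribute to this derivation.
So O(~wear_ppe) holds, i.e. F(wear_ppe). The claim follows.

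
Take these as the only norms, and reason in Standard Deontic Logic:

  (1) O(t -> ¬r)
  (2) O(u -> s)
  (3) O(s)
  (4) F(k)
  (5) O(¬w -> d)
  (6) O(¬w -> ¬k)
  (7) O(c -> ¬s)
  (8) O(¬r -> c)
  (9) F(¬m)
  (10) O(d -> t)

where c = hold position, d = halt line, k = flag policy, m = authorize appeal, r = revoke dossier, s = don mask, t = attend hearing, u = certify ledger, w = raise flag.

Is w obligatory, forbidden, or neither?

Obligatory

From premise 3 we have O(s).
Premise 7, O(c -> ¬s), contraposes to O(s -> ¬c); with O(s) we get O(¬c).
Premise 8 is O(¬r -> c); contrapositively O(¬c -> r). Since O(¬c) holds, K gives O(r).
The contrapositive of premise 1 (O(t -> ¬r)) is O(r -> ¬t), and O(r) is already established, so O(¬t).
Premise 10, O(d -> t), contraposes to O(¬t -> ¬d); with O(¬t) we get O(¬d).
Premise 5, O(¬w -> d), contraposes to O(¬d -> w); with O(¬d) we get O(w).
Premises 2, 4, 6, 9 do not contribute to this derivation.
Hence w is obligatory.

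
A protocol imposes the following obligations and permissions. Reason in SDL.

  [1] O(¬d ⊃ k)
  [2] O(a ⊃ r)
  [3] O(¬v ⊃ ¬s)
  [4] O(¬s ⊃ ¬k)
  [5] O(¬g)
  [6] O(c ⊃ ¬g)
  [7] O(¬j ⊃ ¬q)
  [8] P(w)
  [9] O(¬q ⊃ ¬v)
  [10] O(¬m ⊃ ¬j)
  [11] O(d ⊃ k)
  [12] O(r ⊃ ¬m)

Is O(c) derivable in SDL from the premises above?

No

Premise 6 is O(c ⊃ ¬g); even if O(¬g) held, inferring O(c) would be affirming the consequent — invalid.
No other premise forces O(c). An ideal world satisfying every premise can still have c false, so O(c) is not derivable.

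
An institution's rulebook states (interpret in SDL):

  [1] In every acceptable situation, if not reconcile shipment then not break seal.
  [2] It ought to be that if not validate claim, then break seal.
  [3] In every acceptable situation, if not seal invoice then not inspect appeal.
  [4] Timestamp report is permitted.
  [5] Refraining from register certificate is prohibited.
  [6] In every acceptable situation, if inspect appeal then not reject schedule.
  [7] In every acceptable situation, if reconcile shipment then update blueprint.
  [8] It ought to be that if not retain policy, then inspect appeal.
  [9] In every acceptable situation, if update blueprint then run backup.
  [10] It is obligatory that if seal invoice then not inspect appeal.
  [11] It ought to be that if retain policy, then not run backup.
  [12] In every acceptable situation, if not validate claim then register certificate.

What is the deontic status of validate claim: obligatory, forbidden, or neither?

Obligatory

Premises 3 and 10 are O(¬seal_invoice → ¬inspect_appeal) and O(seal_invoice → ¬inspect_appeal); every ideal world satisfies ¬seal_invoice or seal_invoice, so in either case ¬inspect_appeal holds — hence O(¬inspect_appeal).
Premise 8, O(¬retain_policy → inspect_appeal), contraposes to O(¬inspect_appeal → retain_policy); with O(¬inspect_appeal) we get O(retain_policy).
Applying K to premise 11 (O(retain_policy → ¬run_backup)) and O(retain_policy) yields O(¬run_backup).
Premise 9, O(update_blueprint → run_backup), contraposes to O(¬run_backup → ¬update_blueprint); with O(¬run_backup) we get O(¬update_blueprint).
Premise 7, O(reconcile_shipment → update_blueprint), contraposes to O(¬update_blueprint → ¬reconcile_shipment); with O(¬update_blueprint) we get O(¬reconcile_shipment).
Applying K to premise 1 (O(¬reconcile_shipment → ¬break_seal)) and O(¬reconcile_shipment) yields O(¬break_seal).
Premise 2, O(¬validate_claim → break_seal), contraposes to O(¬break_seal → validate_claim); with O(¬break_seal) we get O(validate_claim).
Premises 4, 5, 6, 12 do not contribute to this derivation.
Hence validate_claim is obligatory.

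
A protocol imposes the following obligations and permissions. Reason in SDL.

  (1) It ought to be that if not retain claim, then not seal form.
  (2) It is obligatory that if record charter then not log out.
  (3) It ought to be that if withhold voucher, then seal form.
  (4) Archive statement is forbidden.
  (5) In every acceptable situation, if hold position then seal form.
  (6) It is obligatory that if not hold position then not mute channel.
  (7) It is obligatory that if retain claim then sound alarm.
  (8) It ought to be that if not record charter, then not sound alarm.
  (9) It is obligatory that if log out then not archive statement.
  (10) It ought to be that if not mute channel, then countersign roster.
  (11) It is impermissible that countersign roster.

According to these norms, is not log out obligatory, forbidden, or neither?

Premise 11, F(countersign_roster), is equivalent to O(¬countersign_roster).
The contrapositive of premise 10 (O(¬mute_channel → countersign_roster)) is O(¬countersign_roster → mute_channel), and O(¬countersign_roster) is already established, so O(mute_channel).
Premise 6 is O(¬hold_position → ¬mute_channel); contrapositively O(mute_channel → hold_position). Since O(mute_channel) holds, K gives O(hold_position).
From O(hold_position) and premise 5, O(hold_position → seal_form), we obtain O(seal_form).
Premise 1 is O(¬retain_claim → ¬seal_form); contrapositively O(seal_form → retain_claim). Since O(seal_form) holds, K gives O(retain_claim).
Applying K to premise 7 (O(retain_claim → sound_alarm)) and O(retain_claim) yields O(sound_alarm).
Premise 8 is O(¬record_charter → ¬sound_alarm); contrapositively O(sound_alarm → record_charter). Since O(sound_alarm) holds, K gives O(record_charter).
From O(record_charter) and premise 2, O(record_charter → ¬log_out), we obtain O(¬log_out).
Premises 3, 4, 9 do not contribute to this derivation.
Hence ¬log_out is obligatory.

Obligatory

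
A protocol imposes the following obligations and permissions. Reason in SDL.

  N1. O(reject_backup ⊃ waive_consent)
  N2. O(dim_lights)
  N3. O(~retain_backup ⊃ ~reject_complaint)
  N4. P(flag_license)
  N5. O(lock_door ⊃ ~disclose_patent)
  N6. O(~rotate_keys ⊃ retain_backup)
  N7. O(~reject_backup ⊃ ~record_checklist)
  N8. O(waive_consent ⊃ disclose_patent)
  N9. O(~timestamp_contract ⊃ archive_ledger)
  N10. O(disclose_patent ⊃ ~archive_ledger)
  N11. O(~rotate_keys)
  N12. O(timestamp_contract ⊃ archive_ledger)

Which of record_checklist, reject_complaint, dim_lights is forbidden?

Premises 12 and 9 cover both cases: O(timestamp_contract ⊃ archive_ledger) and O(~timestamp_contract ⊃ archive_ledger). Since timestamp_contract ∨ ~timestamp_contract is a tautology, O(archive_ledger) follows.
The contrapositive of premise 10 (O(disclose_patent ⊃ ~archive_ledger)) is O(archive_ledger ⊃ ~disclose_patent), and O(archive_ledger) is already established, so O(~disclose_patent).
The contrapositive of premise 8 (O(waive_consent ⊃ disclose_patent)) is O(~disclose_patent ⊃ ~waive_consent), and O(~disclose_patent) is already established, so O(~waive_consent).
The contrapositive of premise 1 (O(reject_backup ⊃ waive_consent)) is O(~waive_consent ⊃ ~reject_backup), and O(~waive_consent) is already established, so O(~reject_backup).
From O(~reject_backup) and premise 7, O(~reject_backup ⊃ ~record_checklist), we obtain O(~record_checklist).
So O(~record_checklist) holds, i.e. record_checklist is forbidden. None of the other listed options is forbidden under the premises.

record_checklist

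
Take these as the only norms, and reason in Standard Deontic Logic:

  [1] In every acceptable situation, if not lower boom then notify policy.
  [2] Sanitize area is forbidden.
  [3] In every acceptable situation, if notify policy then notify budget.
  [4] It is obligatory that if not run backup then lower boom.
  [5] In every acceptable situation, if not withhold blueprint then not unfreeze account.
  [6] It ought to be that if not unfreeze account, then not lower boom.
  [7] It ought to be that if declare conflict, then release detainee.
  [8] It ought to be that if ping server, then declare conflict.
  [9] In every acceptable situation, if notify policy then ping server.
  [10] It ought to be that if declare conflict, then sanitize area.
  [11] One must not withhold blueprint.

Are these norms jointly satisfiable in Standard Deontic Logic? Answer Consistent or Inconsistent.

Inconsistent

Premise 2, F(sanitize_area), is equivalent to O(¬sanitize_area).
Premise 10, O(declare_conflict → sanitize_area), contraposes to O(¬sanitize_area → ¬declare_conflict); with O(¬sanitize_area) we get O(¬declare_conflict).
Premise 8, O(ping_server → declare_conflict), contraposes to O(¬declare_conflict → ¬ping_server); with O(¬declare_conflict) we get O(¬ping_server).
Premise 9 is O(notify_policy → ping_server); contrapositively O(¬ping_server → ¬notify_policy). Since O(¬ping_server) holds, K gives O(¬notify_policy).
Premise 1, O(¬lower_boom → notify_policy), contraposes to O(¬notify_policy → lower_boom); with O(¬notify_policy) we get O(lower_boom).
The contrapositive of premise 6 (O(¬unfreeze_account → ¬lower_boom)) is O(lower_boom → unfreeze_account), and O(lower_boom) is already established, so O(unfreeze_account).
The contrapositive of premise 5 (O(¬withhold_blueprint → ¬unfreeze_account)) is O(unfreeze_account → withhold_blueprint), and O(unfreeze_account) is already established, so O(withhold_blueprint).
However, F(withhold_blueprint) at premise 11 amounts to O(¬withhold_blueprint).
We now have both O(withhold_blueprint) and O(¬withhold_blueprint) — withhold_blueprint is simultaneously obligatory and forbidden, violating the D-axiom.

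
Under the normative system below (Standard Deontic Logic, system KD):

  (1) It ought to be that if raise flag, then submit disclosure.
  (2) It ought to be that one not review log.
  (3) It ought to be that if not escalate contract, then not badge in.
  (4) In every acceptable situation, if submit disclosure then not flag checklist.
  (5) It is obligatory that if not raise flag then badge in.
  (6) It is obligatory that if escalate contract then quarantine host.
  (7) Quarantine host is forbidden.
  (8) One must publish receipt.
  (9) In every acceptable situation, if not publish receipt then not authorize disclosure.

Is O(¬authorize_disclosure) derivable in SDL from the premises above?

No

Premise 9 is O(¬publish_receipt → ¬authorize_disclosure), but O(¬publish_receipt) is not derivable from the premises, so it does not yield O(¬authorize_disclosure).
No other premise forces O(¬authorize_disclosure). An ideal world satisfying every premise can still have ¬authorize_disclosure false, so O(¬authorize_disclosure) is not derivable.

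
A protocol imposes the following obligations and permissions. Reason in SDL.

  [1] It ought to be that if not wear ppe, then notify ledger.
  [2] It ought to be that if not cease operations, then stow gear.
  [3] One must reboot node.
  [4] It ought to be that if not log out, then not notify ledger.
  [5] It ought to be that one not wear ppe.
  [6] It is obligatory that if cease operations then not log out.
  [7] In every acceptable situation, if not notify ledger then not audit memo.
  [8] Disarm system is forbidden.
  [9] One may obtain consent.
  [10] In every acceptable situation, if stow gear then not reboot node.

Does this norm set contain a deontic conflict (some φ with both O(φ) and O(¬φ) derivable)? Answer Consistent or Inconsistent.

From premise 5 we have O(¬wear_ppe).
Premise 1 is O(¬wear_ppe → notify_ledger); since O(¬wear_ppe), deontic closure gives O(notify_ledger).
The contrapositive of premise 4 (O(¬log_out → ¬notify_ledger)) is O(notify_ledger → log_out), and O(notify_ledger) is already established, so O(log_out).
Premise 6, O(cease_operations → ¬log_out), contraposes to O(log_out → ¬cease_operations); with O(log_out) we get O(¬cease_operations).
Applying K to premise 2 (O(¬cease_operations → stow_gear)) and O(¬cease_operations) yields O(stow_gear).
Premise 10 is O(stow_gear → ¬reboot_node); since O(stow_gear), deontic closure gives O(¬reboot_node).
But premise 3 directly asserts O(reboot_node).
We now have both O(¬reboot_node) and O(reboot_node) — reboot_node is simultaneously obligatory and forbidden, violating the D-axiom.

Inconsistent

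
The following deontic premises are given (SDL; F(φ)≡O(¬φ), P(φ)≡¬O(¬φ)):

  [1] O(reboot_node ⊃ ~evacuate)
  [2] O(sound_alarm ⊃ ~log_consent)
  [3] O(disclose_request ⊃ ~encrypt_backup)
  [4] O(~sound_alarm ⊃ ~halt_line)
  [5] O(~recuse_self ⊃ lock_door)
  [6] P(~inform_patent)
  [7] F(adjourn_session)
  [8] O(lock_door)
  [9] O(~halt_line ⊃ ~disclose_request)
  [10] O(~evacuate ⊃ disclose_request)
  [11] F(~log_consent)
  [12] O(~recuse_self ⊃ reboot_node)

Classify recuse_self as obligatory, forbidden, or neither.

Obligatory

F(~log_consent) at premise 11 means O(log_consent).
Premise 2, O(sound_alarm ⊃ ~log_consent), contraposes to O(log_consent ⊃ ~sound_alarm); with O(log_consent) we get O(~sound_alarm).
From O(~sound_alarm) and premise 4, O(~sound_alarm ⊃ ~halt_line), we obtain O(~halt_line).
Applying K to premise 9 (O(~halt_line ⊃ ~disclose_request)) and O(~halt_line) yields O(~disclose_request).
Premise 10 is O(~evacuate ⊃ disclose_request); contrapositively O(~disclose_request ⊃ evacuate). Since O(~disclose_request) holds, K gives O(evacuate).
Premise 1 is O(reboot_node ⊃ ~evacuate); contrapositively O(evacuate ⊃ ~reboot_node). Since O(evacuate) holds, K gives O(~reboot_node).
Premise 12, O(~recuse_self ⊃ reboot_node), contraposes to O(~reboot_node ⊃ recuse_self); with O(~reboot_node) we get O(recuse_self).
Premises 3, 5, 6, 7, 8 do not contribute to this derivation.
Hence recuse_self is obligatory.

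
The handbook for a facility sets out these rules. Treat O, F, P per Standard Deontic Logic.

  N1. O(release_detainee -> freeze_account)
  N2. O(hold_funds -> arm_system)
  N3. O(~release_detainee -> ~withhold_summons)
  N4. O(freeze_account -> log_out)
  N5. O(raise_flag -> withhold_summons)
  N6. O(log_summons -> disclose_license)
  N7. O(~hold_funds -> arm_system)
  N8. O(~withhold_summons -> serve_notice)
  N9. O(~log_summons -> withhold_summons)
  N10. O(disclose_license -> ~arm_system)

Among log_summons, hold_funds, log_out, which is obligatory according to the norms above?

Premises 2 and 7 cover both cases: O(hold_funds -> arm_system) and O(~hold_funds -> arm_system). Since hold_funds ∨ ~hold_funds is a tautology, O(arm_system) follows.
Premise 10 is O(disclose_license -> ~arm_system); contrapositively O(arm_system -> ~disclose_license). Since O(arm_system) holds, K gives O(~disclose_license).
Premise 6, O(log_summons -> disclose_license), contraposes to O(~disclose_license -> ~log_summons); with O(~disclose_license) we get O(~log_summons).
From O(~log_summons) and premise 9, O(~log_summons -> withhold_summons), we obtain O(withhold_summons).
The contrapositive of premise 3 (O(~release_detainee -> ~withhold_summons)) is O(withhold_summons -> release_detainee), and O(withhold_summons) is already established, so O(release_detainee).
Applying K to premise 1 (O(release_detainee -> freeze_account)) and O(release_detainee) yields O(freeze_account).
Applying K to premise 4 (O(freeze_account -> log_out)) and O(freeze_account) yields O(log_out).
So O(log_out) holds — log_out is obligatory. None of the other listed options is made obligatory by any chain of premises.

log_out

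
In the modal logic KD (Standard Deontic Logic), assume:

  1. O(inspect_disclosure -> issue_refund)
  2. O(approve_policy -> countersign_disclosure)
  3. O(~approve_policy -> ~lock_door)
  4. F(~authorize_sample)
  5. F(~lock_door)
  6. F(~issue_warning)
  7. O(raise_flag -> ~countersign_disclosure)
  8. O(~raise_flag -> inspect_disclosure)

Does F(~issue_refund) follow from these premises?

Yes

Premise 5, F(~lock_door), is equivalent to O(lock_door).
Premise 3, O(~approve_policy -> ~lock_door), contraposes to O(lock_door -> approve_policy); with O(lock_door) we get O(approve_policy).
With premise 2, O(approve_policy -> countersign_disclosure), the K-axiom yields O(countersign_disclosure).
Premise 7, O(raise_flag -> ~countersign_disclosure), contraposes to O(countersign_disclosure -> ~raise_flag); with O(countersign_disclosure) we get O(~raise_flag).
With premise 8, O(~raise_flag -> inspect_disclosure), the K-axiom yields O(inspect_disclosure).
With premise 1, O(inspect_disclosure -> issue_refund), the K-axiom yields O(issue_refund).
Premises 4, 6 do not contribute to this derivation.
So O(issue_refund) holds, i.e. F(~issue_refund). The claim follows.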